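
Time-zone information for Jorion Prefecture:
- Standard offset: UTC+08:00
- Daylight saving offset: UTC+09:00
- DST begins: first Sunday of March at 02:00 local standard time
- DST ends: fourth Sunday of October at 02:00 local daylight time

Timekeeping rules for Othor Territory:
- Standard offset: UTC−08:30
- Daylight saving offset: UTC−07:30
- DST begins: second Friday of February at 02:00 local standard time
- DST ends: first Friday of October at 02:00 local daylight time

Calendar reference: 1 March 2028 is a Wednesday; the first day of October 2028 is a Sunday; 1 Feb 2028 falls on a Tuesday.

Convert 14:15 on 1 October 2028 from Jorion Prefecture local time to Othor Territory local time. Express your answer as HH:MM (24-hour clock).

21:45

1 March 2028 is a Wednesday, so the first Sunday is March 5.
1 October 2028 is a Sunday, so the first Sunday is October 1 and the fourth is October 22.
Daylight saving runs 5 March – 22 October; 1 October 2028 is inside that window, so Jorion Prefecture is at UTC+09:00.
14:15 Jorion Prefecture − 9h = 05:15 UTC.
1 February 2028 is a Tuesday, so the first Friday is February 4 and the second is February 11.
1 October 2028 is a Sunday, so the first Friday is October 6.
At the standard offset (UTC−08:30), 05:15 UTC − 8h30m = 20:45 Othor Territory standard time (rolling into the previous day, 30 September 2028).
The standard-time date in Othor Territory, 30 September 2028, falls between 11 February and 6 October, so daylight saving is in effect and Othor Territory is at UTC−07:30.
05:15 UTC − 7h30m = 21:45 Othor Territory (rolling into the previous day, 30 September 2028).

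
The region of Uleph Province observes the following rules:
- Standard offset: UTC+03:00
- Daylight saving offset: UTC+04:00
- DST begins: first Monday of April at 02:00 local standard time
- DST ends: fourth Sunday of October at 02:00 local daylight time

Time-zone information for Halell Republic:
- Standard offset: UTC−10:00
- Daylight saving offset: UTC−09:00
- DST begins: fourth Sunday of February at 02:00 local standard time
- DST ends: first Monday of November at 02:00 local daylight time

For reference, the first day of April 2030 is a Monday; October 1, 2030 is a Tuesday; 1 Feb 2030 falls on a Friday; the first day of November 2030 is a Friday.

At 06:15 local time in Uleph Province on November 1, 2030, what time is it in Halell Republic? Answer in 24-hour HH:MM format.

1 April 2030 is a Monday, so the first Monday is April 1.
1 October 2030 is a Tuesday, so the first Sunday is October 6 and the fourth is October 27.
November 1, 2030 is outside the daylight-saving period (1 April – 27 October), so Uleph Province is on standard time, UTC+03:00.
06:15 Uleph Province − 3h = 03:15 UTC.
1 February 2030 is a Friday, so the first Sunday is February 3 and the fourth is February 24.
1 November 2030 is a Friday, so the first Monday is November 4.
At the standard offset (UTC−10:00), 03:15 UTC − 10h = 17:15 Halell Republic standard time (rolling into the previous day, 31 October 2030).
Daylight saving runs 24 February – 4 November; the standard-time date in Halell Republic, October 31, 2030, is inside that window, so Halell Republic is at UTC−09:00.
03:15 UTC − 9h = 18:15 Halell Republic (rolling into the previous day, 31 October 2030).

18:15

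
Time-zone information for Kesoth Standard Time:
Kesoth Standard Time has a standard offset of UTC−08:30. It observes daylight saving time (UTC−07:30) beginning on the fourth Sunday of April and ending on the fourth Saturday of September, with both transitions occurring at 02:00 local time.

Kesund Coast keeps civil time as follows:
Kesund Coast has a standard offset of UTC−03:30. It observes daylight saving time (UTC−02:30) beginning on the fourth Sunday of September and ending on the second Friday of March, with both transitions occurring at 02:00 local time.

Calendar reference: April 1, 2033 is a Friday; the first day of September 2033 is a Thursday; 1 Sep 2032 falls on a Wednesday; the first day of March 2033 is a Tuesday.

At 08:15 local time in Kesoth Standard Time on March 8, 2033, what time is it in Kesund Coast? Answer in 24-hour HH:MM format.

1 April 2033 is a Friday, so the first Sunday is April 3 and the fourth is April 24.
1 September 2033 is a Thursday, so the first Saturday is September 3 and the fourth is September 24.
March 8, 2033 does not fall between 24 April and 24 September, so daylight saving is not in effect and Kesoth Standard Time is at UTC−08:30.
08:15 Kesoth Standard Time + 8h30m = 16:45 UTC.
1 September 2032 is a Wednesday, so the first Sunday is September 5 and the fourth is September 26.
1 March 2033 is a Tuesday, so the first Friday is March 4 and the second is March 11.
At the standard offset (UTC−03:30), 16:45 UTC − 3h30m = 13:15 Kesund Coast standard time.
The standard-time date in Kesund Coast, March 8, 2033, falls between 26 September 2032 and 11 March 2033, so daylight saving is in effect and Kesund Coast is at UTC−02:30.
16:45 UTC − 2h30m = 14:15 Kesund Coast.

14:15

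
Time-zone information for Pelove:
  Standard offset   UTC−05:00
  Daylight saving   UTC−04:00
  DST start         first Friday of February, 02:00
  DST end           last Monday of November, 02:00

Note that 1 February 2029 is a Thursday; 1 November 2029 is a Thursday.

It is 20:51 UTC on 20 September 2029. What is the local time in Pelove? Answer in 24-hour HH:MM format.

16:51

1 February 2029 is a Thursday, so the first Friday is February 2.
1 November 2029 is a Thursday, so Mondays fall on 5, 12, 19, 26; the last is November 26.
At the standard offset (UTC−05:00), 20:51 UTC − 5h = 15:51 Pelove standard time.
Daylight saving runs 2 February – 26 November; the standard-time date in Pelove, 20 September 2029, is inside that window, so Pelove is at UTC−04:00.
20:51 UTC − 4h = 16:51 local.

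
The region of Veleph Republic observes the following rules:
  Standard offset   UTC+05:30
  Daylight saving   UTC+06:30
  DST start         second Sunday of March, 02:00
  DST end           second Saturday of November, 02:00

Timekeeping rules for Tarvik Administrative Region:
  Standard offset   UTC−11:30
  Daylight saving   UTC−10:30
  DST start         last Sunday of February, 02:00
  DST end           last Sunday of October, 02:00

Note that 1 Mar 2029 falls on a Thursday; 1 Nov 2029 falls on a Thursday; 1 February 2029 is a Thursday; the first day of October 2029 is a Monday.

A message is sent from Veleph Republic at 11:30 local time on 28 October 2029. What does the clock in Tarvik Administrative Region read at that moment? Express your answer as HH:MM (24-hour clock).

1 March 2029 is a Thursday, so the first Sunday is March 4 and the second is March 11.
1 November 2029 is a Thursday, so the first Saturday is November 3 and the second is November 10.
28 October 2029 falls between 11 March and 10 November, so daylight saving is in effect and Veleph Republic is at UTC+06:30.
11:30 Veleph Republic − 6h30m = 05:00 UTC.
1 February 2029 is a Thursday, so Sundays fall on 4, 11, 18, 25; the last is February 25.
1 October 2029 is a Monday, so Sundays fall on 7, 14, 21, 28; the last is October 28.
At the standard offset (UTC−11:30), 05:00 UTC − 11h30m = 17:30 Tarvik Administrative Region standard time (rolling into the previous day, 27 October 2029).
The standard-time date in Tarvik Administrative Region, 27 October 2029, falls between 25 February and 28 October, so daylight saving is in effect and Tarvik Administrative Region is at UTC−10:30.
05:00 UTC − 10h30m = 18:30 Tarvik Administrative Region (rolling into the previous day, 27 October 2029).

18:30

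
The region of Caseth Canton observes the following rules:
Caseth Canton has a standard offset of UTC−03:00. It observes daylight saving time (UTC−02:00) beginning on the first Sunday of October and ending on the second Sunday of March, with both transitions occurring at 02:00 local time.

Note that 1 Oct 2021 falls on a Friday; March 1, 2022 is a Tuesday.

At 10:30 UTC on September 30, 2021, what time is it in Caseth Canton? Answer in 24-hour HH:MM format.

07:30

1 October 2021 is a Friday, so the first Sunday is October 3.
1 March 2022 is a Tuesday, so the first Sunday is March 6 and the second is March 13.
At the standard offset (UTC−03:00), 10:30 UTC − 3h = 07:30 Caseth Canton standard time.
The standard-time date in Caseth Canton, September 30, 2021, is outside the daylight-saving period (3 October 2021 – 13 March 2022), so Caseth Canton is on standard time, UTC−03:00.
10:30 UTC − 3h = 07:30 local.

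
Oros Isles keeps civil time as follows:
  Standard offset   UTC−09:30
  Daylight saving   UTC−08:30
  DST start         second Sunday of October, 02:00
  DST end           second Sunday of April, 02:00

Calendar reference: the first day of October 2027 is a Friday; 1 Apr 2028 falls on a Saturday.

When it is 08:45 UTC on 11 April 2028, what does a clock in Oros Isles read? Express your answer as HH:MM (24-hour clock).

1 October 2027 is a Friday, so the first Sunday is October 3 and the second is October 10.
1 April 2028 is a Saturday, so the first Sunday is April 2 and the second is April 9.
At the standard offset (UTC−09:30), 08:45 UTC − 9h30m = 23:15 Oros Isles standard time (rolling into the previous day, 10 April 2028).
The standard-time date in Oros Isles, 10 April 2028, is outside the daylight-saving period (10 October 2027 – 9 April 2028), so Oros Isles is on standard time, UTC−09:30.
08:45 UTC − 9h30m = 23:15 local (rolling into the previous day, 10 April 2028).

23:15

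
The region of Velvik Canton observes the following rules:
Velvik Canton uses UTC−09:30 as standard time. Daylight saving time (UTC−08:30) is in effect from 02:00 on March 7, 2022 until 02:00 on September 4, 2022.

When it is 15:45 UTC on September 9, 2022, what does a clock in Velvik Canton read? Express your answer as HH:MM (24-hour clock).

06:15

At the standard offset (UTC−09:30), 15:45 UTC − 9h30m = 06:15 Velvik Canton standard time.
The standard-time date in Velvik Canton, September 9, 2022, does not fall between 7 March and 4 September, so daylight saving is not in effect and Velvik Canton is at UTC−09:30.
15:45 UTC − 9h30m = 06:15 local.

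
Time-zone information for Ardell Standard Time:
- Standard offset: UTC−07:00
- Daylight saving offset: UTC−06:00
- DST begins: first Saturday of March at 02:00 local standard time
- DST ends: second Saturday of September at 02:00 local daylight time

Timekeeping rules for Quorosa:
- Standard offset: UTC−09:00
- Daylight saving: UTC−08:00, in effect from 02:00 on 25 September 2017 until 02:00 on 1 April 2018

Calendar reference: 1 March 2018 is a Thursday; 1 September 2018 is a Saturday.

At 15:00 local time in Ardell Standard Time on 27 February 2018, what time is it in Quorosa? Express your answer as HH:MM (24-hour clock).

14:00

1 March 2018 is a Thursday, so the first Saturday is March 3.
1 September 2018 is a Saturday, so the first Saturday is September 1 and the second is September 8.
27 February 2018 is outside the daylight-saving period (3 March – 8 September), so Ardell Standard Time is on standard time, UTC−07:00.
15:00 Ardell Standard Time + 7h = 22:00 UTC.
At the standard offset (UTC−09:00), 22:00 UTC − 9h = 13:00 Quorosa standard time.
Daylight saving runs 25 September 2017 – 1 April 2018; the standard-time date in Quorosa, 27 February 2018, is inside that window, so Quorosa is at UTC−08:00.
22:00 UTC − 8h = 14:00 Quorosa.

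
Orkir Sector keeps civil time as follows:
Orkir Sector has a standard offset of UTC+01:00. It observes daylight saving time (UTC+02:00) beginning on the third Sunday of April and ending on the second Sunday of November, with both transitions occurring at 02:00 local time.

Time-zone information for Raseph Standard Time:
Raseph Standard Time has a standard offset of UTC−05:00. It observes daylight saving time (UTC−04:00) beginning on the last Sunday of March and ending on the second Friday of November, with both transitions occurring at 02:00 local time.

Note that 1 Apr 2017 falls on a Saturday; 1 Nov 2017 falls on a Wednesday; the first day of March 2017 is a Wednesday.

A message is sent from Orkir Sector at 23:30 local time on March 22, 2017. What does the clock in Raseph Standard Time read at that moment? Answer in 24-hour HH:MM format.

17:30

1 April 2017 is a Saturday, so the first Sunday is April 2 and the third is April 16.
1 November 2017 is a Wednesday, so the first Sunday is November 5 and the second is November 12.
March 22, 2017 is outside the daylight-saving period (16 April – 12 November), so Orkir Sector is on standard time, UTC+01:00.
23:30 Orkir Sector − 1h = 22:30 UTC.
1 March 2017 is a Wednesday, so Sundays fall on 5, 12, 19, 26; the last is March 26.
1 November 2017 is a Wednesday, so the first Friday is November 3 and the second is November 10.
At the standard offset (UTC−05:00), 22:30 UTC − 5h = 17:30 Raseph Standard Time standard time.
Daylight saving runs 26 March – 10 November; the standard-time date in Raseph Standard Time, March 22, 2017, is outside that window, so Raseph Standard Time is on standard time at UTC−05:00.
22:30 UTC − 5h = 17:30 Raseph Standard Time.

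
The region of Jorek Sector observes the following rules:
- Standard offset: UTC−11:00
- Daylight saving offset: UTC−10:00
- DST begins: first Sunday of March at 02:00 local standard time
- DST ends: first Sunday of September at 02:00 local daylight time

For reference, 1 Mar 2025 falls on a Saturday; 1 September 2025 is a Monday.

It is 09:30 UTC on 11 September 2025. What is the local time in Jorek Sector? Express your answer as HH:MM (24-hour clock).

22:30

1 March 2025 is a Saturday, so the first Sunday is March 2.
1 September 2025 is a Monday, so the first Sunday is September 7.
At the standard offset (UTC−11:00), 09:30 UTC − 11h = 22:30 Jorek Sector standard time (rolling into the previous day, 10 September 2025).
Daylight saving runs 2 March – 7 September; the standard-time date in Jorek Sector, 10 September 2025, is outside that window, so Jorek Sector is on standard time at UTC−11:00.
09:30 UTC − 11h = 22:30 local (rolling into the previous day, 10 September 2025).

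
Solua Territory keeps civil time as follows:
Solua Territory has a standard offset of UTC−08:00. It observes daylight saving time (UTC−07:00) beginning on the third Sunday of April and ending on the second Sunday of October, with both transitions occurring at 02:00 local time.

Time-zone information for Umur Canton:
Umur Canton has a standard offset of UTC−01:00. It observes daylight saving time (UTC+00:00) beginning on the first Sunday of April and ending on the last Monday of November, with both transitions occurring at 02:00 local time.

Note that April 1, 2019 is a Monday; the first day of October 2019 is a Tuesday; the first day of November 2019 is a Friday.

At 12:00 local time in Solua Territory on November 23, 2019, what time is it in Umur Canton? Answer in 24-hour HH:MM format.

1 April 2019 is a Monday, so the first Sunday is April 7 and the third is April 21.
1 October 2019 is a Tuesday, so the first Sunday is October 6 and the second is October 13.
November 23, 2019 is outside the daylight-saving period (21 April – 13 October), so Solua Territory is on standard time, UTC−08:00.
12:00 Solua Territory + 8h = 20:00 UTC.
1 April 2019 is a Monday, so the first Sunday is April 7.
1 November 2019 is a Friday, so Mondays fall on 4, 11, 18, 25; the last is November 25.
At the standard offset (UTC−01:00), 20:00 UTC − 1h = 19:00 Umur Canton standard time.
The standard-time date in Umur Canton, November 23, 2019, falls between 7 April and 25 November, so daylight saving is in effect and Umur Canton is at UTC+00:00.
20:00 UTC + 0h = 20:00 Umur Canton.

20:00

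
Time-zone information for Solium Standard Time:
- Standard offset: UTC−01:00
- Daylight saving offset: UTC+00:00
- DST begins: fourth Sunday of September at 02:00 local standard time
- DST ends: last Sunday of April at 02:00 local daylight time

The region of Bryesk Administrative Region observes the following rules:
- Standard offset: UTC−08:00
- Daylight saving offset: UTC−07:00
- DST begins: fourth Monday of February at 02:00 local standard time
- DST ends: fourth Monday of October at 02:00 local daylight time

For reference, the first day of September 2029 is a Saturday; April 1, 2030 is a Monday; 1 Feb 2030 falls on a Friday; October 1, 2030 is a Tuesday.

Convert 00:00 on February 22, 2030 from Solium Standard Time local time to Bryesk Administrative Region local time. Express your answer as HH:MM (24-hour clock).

16:00

1 September 2029 is a Saturday, so the first Sunday is September 2 and the fourth is September 23.
1 April 2030 is a Monday, so Sundays fall on 7, 14, 21, 28; the last is April 28.
Daylight saving runs 23 September 2029 – 28 April 2030; February 22, 2030 is inside that window, so Solium Standard Time is at UTC+00:00.
00:00 Solium Standard Time − 0h = 00:00 UTC.
1 February 2030 is a Friday, so the first Monday is February 4 and the fourth is February 25.
1 October 2030 is a Tuesday, so the first Monday is October 7 and the fourth is October 28.
At the standard offset (UTC−08:00), 00:00 UTC − 8h = 16:00 Bryesk Administrative Region standard time (rolling into the previous day, 21 February 2030).
Daylight saving runs 25 February – 28 October; the standard-time date in Bryesk Administrative Region, February 21, 2030, is outside that window, so Bryesk Administrative Region is on standard time at UTC−08:00.
00:00 UTC − 8h = 16:00 Bryesk Administrative Region (rolling into the previous day, 21 February 2030).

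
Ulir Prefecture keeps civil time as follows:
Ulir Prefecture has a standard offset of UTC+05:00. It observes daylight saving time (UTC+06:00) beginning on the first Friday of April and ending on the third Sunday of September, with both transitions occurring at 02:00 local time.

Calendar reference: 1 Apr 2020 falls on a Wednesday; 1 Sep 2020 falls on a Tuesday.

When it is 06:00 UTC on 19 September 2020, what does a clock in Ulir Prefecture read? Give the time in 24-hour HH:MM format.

12:00

1 April 2020 is a Wednesday, so the first Friday is April 3.
1 September 2020 is a Tuesday, so the first Sunday is September 6 and the third is September 20.
At the standard offset (UTC+05:00), 06:00 UTC + 5h = 11:00 Ulir Prefecture standard time.
The standard-time date in Ulir Prefecture, 19 September 2020, falls between 3 April and 20 September, so daylight saving is in effect and Ulir Prefecture is at UTC+06:00.
06:00 UTC + 6h = 12:00 local.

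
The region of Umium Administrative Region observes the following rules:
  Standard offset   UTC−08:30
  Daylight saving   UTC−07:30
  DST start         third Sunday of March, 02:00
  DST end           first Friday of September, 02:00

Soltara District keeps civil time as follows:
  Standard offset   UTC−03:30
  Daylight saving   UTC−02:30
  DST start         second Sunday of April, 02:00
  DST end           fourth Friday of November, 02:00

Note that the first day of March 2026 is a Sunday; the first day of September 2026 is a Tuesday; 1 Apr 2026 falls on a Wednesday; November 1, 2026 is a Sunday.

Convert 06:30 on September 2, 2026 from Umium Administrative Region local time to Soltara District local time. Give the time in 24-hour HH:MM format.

1 March 2026 is a Sunday, so the first Sunday is March 1 and the third is March 15.
1 September 2026 is a Tuesday, so the first Friday is September 4.
September 2, 2026 falls between 15 March and 4 September, so daylight saving is in effect and Umium Administrative Region is at UTC−07:30.
06:30 Umium Administrative Region + 7h30m = 14:00 UTC.
1 April 2026 is a Wednesday, so the first Sunday is April 5 and the second is April 12.
1 November 2026 is a Sunday, so the first Friday is November 6 and the fourth is November 27.
At the standard offset (UTC−03:30), 14:00 UTC − 3h30m = 10:30 Soltara District standard time.
The standard-time date in Soltara District, September 2, 2026, falls between 12 April and 27 November, so daylight saving is in effect and Soltara District is at UTC−02:30.
14:00 UTC − 2h30m = 11:30 Soltara District.

11:30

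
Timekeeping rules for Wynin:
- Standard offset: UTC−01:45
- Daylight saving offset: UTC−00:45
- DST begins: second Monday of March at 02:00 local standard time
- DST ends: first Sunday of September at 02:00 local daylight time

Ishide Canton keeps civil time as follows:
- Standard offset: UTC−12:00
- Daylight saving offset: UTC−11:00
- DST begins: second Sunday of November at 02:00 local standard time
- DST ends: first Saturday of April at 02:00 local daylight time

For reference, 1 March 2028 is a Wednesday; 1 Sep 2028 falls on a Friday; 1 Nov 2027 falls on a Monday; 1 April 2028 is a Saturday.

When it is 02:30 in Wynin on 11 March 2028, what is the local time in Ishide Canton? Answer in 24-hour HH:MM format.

17:15

1 March 2028 is a Wednesday, so the first Monday is March 6 and the second is March 13.
1 September 2028 is a Friday, so the first Sunday is September 3.
11 March 2028 does not fall between 13 March and 3 September, so daylight saving is not in effect and Wynin is at UTC−01:45.
02:30 Wynin + 1h45m = 04:15 UTC.
1 November 2027 is a Monday, so the first Sunday is November 7 and the second is November 14.
1 April 2028 is a Saturday, so the first Saturday is April 1.
At the standard offset (UTC−12:00), 04:15 UTC − 12h = 16:15 Ishide Canton standard time (rolling into the previous day, 10 March 2028).
The standard-time date in Ishide Canton, 10 March 2028, falls between 14 November 2027 and 1 April 2028, so daylight saving is in effect and Ishide Canton is at UTC−11:00.
04:15 UTC − 11h = 17:15 Ishide Canton (rolling into the previous day, 10 March 2028).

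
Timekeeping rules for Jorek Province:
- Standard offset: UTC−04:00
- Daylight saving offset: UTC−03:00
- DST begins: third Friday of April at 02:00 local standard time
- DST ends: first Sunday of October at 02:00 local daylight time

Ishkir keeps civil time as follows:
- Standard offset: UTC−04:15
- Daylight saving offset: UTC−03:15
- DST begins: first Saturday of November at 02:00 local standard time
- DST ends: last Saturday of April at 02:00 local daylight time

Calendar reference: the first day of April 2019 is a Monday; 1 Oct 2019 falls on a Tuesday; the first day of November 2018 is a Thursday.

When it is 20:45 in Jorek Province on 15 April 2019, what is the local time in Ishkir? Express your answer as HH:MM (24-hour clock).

1 April 2019 is a Monday, so the first Friday is April 5 and the third is April 19.
1 October 2019 is a Tuesday, so the first Sunday is October 6.
15 April 2019 is outside the daylight-saving period (19 April – 6 October), so Jorek Province is on standard time, UTC−04:00.
20:45 Jorek Province + 4h = 00:45 UTC (rolling into the next day, 16 April 2019).
1 November 2018 is a Thursday, so the first Saturday is November 3.
1 April 2019 is a Monday, so Saturdays fall on 6, 13, 20, 27; the last is April 27.
At the standard offset (UTC−04:15), 00:45 UTC − 4h15m = 20:30 Ishkir standard time (rolling into the previous day, 15 April 2019).
The standard-time date in Ishkir, 15 April 2019, falls between 3 November 2018 and 27 April 2019, so daylight saving is in effect and Ishkir is at UTC−03:15.
00:45 UTC − 3h15m = 21:30 Ishkir (rolling into the previous day, 15 April 2019).

21:30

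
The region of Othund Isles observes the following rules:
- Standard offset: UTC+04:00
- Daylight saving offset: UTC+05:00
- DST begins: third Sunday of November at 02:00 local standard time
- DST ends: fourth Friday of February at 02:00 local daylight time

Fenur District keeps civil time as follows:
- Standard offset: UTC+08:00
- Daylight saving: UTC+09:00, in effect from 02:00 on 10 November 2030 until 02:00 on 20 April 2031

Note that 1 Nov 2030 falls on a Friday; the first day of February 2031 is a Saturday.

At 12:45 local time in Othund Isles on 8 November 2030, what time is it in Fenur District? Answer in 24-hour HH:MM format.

16:45

1 November 2030 is a Friday, so the first Sunday is November 3 and the third is November 17.
1 February 2031 is a Saturday, so the first Friday is February 7 and the fourth is February 28.
Daylight saving runs 17 November 2030 – 28 February 2031; 8 November 2030 is outside that window, so Othund Isles is on standard time at UTC+04:00.
12:45 Othund Isles − 4h = 08:45 UTC.
At the standard offset (UTC+08:00), 08:45 UTC + 8h = 16:45 Fenur District standard time.
Daylight saving runs 10 November 2030 – 20 April 2031; the standard-time date in Fenur District, 8 November 2030, is outside that window, so Fenur District is on standard time at UTC+08:00.
08:45 UTC + 8h = 16:45 Fenur District.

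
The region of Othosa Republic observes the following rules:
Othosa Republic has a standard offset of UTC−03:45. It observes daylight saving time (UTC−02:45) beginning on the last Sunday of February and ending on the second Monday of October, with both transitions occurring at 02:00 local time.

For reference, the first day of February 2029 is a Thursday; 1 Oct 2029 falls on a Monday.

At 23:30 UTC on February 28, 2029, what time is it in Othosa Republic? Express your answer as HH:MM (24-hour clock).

20:45

1 February 2029 is a Thursday, so Sundays fall on 4, 11, 18, 25; the last is February 25.
1 October 2029 is a Monday, so the first Monday is October 1 and the second is October 8.
At the standard offset (UTC−03:45), 23:30 UTC − 3h45m = 19:45 Othosa Republic standard time.
The standard-time date in Othosa Republic, February 28, 2029, lies within the daylight-saving period (25 February – 8 October), so Othosa Republic is on daylight time, UTC−02:45.
23:30 UTC − 2h45m = 20:45 local.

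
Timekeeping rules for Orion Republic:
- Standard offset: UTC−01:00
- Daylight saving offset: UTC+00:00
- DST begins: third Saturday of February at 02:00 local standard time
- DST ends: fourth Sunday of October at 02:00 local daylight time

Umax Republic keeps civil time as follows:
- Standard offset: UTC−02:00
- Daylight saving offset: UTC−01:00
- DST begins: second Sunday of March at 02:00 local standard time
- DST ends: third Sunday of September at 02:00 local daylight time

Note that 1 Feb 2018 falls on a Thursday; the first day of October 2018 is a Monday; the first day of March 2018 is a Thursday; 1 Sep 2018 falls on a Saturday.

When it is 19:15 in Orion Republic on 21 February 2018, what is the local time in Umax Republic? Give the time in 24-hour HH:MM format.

1 February 2018 is a Thursday, so the first Saturday is February 3 and the third is February 17.
1 October 2018 is a Monday, so the first Sunday is October 7 and the fourth is October 28.
Daylight saving runs 17 February – 28 October; 21 February 2018 is inside that window, so Orion Republic is at UTC+00:00.
19:15 Orion Republic − 0h = 19:15 UTC.
1 March 2018 is a Thursday, so the first Sunday is March 4 and the second is March 11.
1 September 2018 is a Saturday, so the first Sunday is September 2 and the third is September 16.
At the standard offset (UTC−02:00), 19:15 UTC − 2h = 17:15 Umax Republic standard time.
Daylight saving runs 11 March – 16 September; the standard-time date in Umax Republic, 21 February 2018, is outside that window, so Umax Republic is on standard time at UTC−02:00.
19:15 UTC − 2h = 17:15 Umax Republic.

17:15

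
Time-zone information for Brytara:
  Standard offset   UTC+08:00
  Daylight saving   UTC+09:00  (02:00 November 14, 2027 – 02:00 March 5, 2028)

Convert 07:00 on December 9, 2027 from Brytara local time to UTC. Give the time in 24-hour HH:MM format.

22:00

December 9, 2027 lies within the daylight-saving period (14 November 2027 – 5 March 2028), so Brytara is on daylight time, UTC+09:00.
07:00 local − 9h = 22:00 UTC (rolling into the previous day, 8 December 2027).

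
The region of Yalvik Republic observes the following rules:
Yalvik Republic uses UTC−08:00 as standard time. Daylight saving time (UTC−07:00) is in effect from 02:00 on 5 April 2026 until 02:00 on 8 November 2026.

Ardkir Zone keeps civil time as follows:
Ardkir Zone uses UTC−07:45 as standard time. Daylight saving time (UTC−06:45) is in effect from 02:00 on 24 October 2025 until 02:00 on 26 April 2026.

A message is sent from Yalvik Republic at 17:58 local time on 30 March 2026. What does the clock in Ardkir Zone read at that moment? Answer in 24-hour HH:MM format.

19:13

30 March 2026 is outside the daylight-saving period (5 April – 8 November), so Yalvik Republic is on standard time, UTC−08:00.
17:58 Yalvik Republic + 8h = 01:58 UTC (rolling into the next day, 31 March 2026).
At the standard offset (UTC−07:45), 01:58 UTC − 7h45m = 18:13 Ardkir Zone standard time (rolling into the previous day, 30 March 2026).
Daylight saving runs 24 October 2025 – 26 April 2026; the standard-time date in Ardkir Zone, 30 March 2026, is inside that window, so Ardkir Zone is at UTC−06:45.
01:58 UTC − 6h45m = 19:13 Ardkir Zone (rolling into the previous day, 30 March 2026).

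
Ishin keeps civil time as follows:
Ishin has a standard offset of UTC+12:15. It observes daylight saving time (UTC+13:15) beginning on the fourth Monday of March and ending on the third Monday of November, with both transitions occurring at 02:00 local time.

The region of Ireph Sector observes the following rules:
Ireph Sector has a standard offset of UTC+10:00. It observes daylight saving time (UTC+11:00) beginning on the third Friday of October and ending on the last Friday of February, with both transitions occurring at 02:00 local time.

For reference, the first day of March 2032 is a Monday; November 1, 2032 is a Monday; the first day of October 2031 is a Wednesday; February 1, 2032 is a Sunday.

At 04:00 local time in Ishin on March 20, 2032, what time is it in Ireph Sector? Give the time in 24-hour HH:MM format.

01:45

1 March 2032 is a Monday, so the first Monday is March 1 and the fourth is March 22.
1 November 2032 is a Monday, so the first Monday is November 1 and the third is November 15.
March 20, 2032 does not fall between 22 March and 15 November, so daylight saving is not in effect and Ishin is at UTC+12:15.
04:00 Ishin − 12h15m = 15:45 UTC (rolling into the previous day, 19 March 2032).
1 October 2031 is a Wednesday, so the first Friday is October 3 and the third is October 17.
1 February 2032 is a Sunday, so Fridays fall on 6, 13, 20, 27; the last is February 27.
At the standard offset (UTC+10:00), 15:45 UTC + 10h = 01:45 Ireph Sector standard time (rolling into the next day, 20 March 2032).
Daylight saving runs 17 October 2031 – 27 February 2032; the standard-time date in Ireph Sector, March 20, 2032, is outside that window, so Ireph Sector is on standard time at UTC+10:00.
15:45 UTC + 10h = 01:45 Ireph Sector (rolling into the next day, 20 March 2032).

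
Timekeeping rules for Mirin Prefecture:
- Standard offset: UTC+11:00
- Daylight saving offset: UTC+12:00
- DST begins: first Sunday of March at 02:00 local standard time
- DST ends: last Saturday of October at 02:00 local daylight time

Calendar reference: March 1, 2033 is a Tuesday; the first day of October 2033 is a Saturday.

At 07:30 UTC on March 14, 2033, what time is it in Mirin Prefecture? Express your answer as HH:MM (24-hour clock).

19:30

1 March 2033 is a Tuesday, so the first Sunday is March 6.
1 October 2033 is a Saturday, so Saturdays fall on 1, 8, 15, 22, 29; the last is October 29.
At the standard offset (UTC+11:00), 07:30 UTC + 11h = 18:30 Mirin Prefecture standard time.
Daylight saving runs 6 March – 29 October; the standard-time date in Mirin Prefecture, March 14, 2033, is inside that window, so Mirin Prefecture is at UTC+12:00.
07:30 UTC + 12h = 19:30 local.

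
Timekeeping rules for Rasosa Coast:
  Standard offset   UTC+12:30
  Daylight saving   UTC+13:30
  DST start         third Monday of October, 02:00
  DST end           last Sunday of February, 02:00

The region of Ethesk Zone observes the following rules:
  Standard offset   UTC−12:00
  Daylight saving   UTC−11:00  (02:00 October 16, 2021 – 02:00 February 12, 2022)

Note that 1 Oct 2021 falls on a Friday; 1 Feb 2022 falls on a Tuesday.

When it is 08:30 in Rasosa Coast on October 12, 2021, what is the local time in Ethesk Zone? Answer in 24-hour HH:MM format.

08:00

1 October 2021 is a Friday, so the first Monday is October 4 and the third is October 18.
1 February 2022 is a Tuesday, so Sundays fall on 6, 13, 20, 27; the last is February 27.
October 12, 2021 does not fall between 18 October 2021 and 27 February 2022, so daylight saving is not in effect and Rasosa Coast is at UTC+12:30.
08:30 Rasosa Coast − 12h30m = 20:00 UTC (rolling into the previous day, 11 October 2021).
At the standard offset (UTC−12:00), 20:00 UTC − 12h = 08:00 Ethesk Zone standard time.
Daylight saving runs 16 October 2021 – 12 February 2022; the standard-time date in Ethesk Zone, October 11, 2021, is outside that window, so Ethesk Zone is on standard time at UTC−12:00.
20:00 UTC − 12h = 08:00 Ethesk Zone.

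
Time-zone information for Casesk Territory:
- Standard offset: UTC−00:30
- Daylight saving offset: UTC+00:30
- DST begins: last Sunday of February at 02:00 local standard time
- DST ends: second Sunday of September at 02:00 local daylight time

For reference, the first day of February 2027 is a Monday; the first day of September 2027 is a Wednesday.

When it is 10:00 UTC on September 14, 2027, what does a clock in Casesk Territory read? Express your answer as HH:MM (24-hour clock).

09:30

1 February 2027 is a Monday, so Sundays fall on 7, 14, 21, 28; the last is February 28.
1 September 2027 is a Wednesday, so the first Sunday is September 5 and the second is September 12.
At the standard offset (UTC−00:30), 10:00 UTC − 0h30m = 09:30 Casesk Territory standard time.
The standard-time date in Casesk Territory, September 14, 2027, does not fall between 28 February and 12 September, so daylight saving is not in effect and Casesk Territory is at UTC−00:30.
10:00 UTC − 0h30m = 09:30 local.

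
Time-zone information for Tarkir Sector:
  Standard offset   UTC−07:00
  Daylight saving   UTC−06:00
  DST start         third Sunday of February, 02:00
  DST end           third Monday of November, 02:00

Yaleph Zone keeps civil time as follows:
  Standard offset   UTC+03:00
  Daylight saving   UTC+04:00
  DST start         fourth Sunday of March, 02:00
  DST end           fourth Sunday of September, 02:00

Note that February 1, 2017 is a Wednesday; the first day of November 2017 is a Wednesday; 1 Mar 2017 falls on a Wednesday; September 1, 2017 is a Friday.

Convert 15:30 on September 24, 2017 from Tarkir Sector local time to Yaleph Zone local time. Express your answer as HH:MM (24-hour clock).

00:30

1 February 2017 is a Wednesday, so the first Sunday is February 5 and the third is February 19.
1 November 2017 is a Wednesday, so the first Monday is November 6 and the third is November 20.
Daylight saving runs 19 February – 20 November; September 24, 2017 is inside that window, so Tarkir Sector is at UTC−06:00.
15:30 Tarkir Sector + 6h = 21:30 UTC.
1 March 2017 is a Wednesday, so the first Sunday is March 5 and the fourth is March 26.
1 September 2017 is a Friday, so the first Sunday is September 3 and the fourth is September 24.
At the standard offset (UTC+03:00), 21:30 UTC + 3h = 00:30 Yaleph Zone standard time (rolling into the next day, 25 September 2017).
The standard-time date in Yaleph Zone, September 25, 2017, does not fall between 26 March and 24 September, so daylight saving is not in effect and Yaleph Zone is at UTC+03:00.
21:30 UTC + 3h = 00:30 Yaleph Zone (rolling into the next day, 25 September 2017).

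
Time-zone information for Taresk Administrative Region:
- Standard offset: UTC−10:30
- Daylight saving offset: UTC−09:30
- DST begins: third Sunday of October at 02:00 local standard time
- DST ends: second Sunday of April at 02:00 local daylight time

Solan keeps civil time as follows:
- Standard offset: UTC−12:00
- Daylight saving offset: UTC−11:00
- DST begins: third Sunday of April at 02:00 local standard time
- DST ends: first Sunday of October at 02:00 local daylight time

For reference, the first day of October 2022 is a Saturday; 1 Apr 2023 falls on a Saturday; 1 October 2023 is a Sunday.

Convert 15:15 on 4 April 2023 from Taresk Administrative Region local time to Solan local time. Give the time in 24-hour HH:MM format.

12:45

1 October 2022 is a Saturday, so the first Sunday is October 2 and the third is October 16.
1 April 2023 is a Saturday, so the first Sunday is April 2 and the second is April 9.
4 April 2023 lies within the daylight-saving period (16 October 2022 – 9 April 2023), so Taresk Administrative Region is on daylight time, UTC−09:30.
15:15 Taresk Administrative Region + 9h30m = 00:45 UTC (rolling into the next day, 5 April 2023).
1 April 2023 is a Saturday, so the first Sunday is April 2 and the third is April 16.
1 October 2023 is a Sunday, so the first Sunday is October 1.
At the standard offset (UTC−12:00), 00:45 UTC − 12h = 12:45 Solan standard time (rolling into the previous day, 4 April 2023).
The standard-time date in Solan, 4 April 2023, does not fall between 16 April and 1 October, so daylight saving is not in effect and Solan is at UTC−12:00.
00:45 UTC − 12h = 12:45 Solan (rolling into the previous day, 4 April 2023).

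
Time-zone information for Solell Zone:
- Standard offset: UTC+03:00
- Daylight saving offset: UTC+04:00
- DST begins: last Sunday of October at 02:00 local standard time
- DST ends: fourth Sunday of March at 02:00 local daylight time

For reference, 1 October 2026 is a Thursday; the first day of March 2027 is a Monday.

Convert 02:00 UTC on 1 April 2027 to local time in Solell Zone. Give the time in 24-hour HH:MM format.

1 October 2026 is a Thursday, so Sundays fall on 4, 11, 18, 25; the last is October 25.
1 March 2027 is a Monday, so the first Sunday is March 7 and the fourth is March 28.
At the standard offset (UTC+03:00), 02:00 UTC + 3h = 05:00 Solell Zone standard time.
The standard-time date in Solell Zone, 1 April 2027, does not fall between 25 October 2026 and 28 March 2027, so daylight saving is not in effect and Solell Zone is at UTC+03:00.
02:00 UTC + 3h = 05:00 local.

05:00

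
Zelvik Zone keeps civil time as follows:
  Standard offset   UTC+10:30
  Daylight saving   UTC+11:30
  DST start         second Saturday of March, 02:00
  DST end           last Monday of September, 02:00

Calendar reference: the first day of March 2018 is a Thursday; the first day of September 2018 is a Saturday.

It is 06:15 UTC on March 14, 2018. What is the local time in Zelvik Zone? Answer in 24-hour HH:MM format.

1 March 2018 is a Thursday, so the first Saturday is March 3 and the second is March 10.
1 September 2018 is a Saturday, so Mondays fall on 3, 10, 17, 24; the last is September 24.
At the standard offset (UTC+10:30), 06:15 UTC + 10h30m = 16:45 Zelvik Zone standard time.
The standard-time date in Zelvik Zone, March 14, 2018, falls between 10 March and 24 September, so daylight saving is in effect and Zelvik Zone is at UTC+11:30.
06:15 UTC + 11h30m = 17:45 local.

17:45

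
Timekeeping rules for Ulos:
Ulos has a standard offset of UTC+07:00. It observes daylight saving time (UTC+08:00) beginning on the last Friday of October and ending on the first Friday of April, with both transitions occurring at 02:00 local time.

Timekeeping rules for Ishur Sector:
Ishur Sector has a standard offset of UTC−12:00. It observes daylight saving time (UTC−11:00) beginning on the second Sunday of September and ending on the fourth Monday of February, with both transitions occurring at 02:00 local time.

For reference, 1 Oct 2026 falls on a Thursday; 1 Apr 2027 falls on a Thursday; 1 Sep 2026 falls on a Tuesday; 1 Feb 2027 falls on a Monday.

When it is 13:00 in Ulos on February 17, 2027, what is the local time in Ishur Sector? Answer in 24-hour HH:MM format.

1 October 2026 is a Thursday, so Fridays fall on 2, 9, 16, 23, 30; the last is October 30.
1 April 2027 is a Thursday, so the first Friday is April 2.
February 17, 2027 falls between 30 October 2026 and 2 April 2027, so daylight saving is in effect and Ulos is at UTC+08:00.
13:00 Ulos − 8h = 05:00 UTC.
1 September 2026 is a Tuesday, so the first Sunday is September 6 and the second is September 13.
1 February 2027 is a Monday, so the first Monday is February 1 and the fourth is February 22.
At the standard offset (UTC−12:00), 05:00 UTC − 12h = 17:00 Ishur Sector standard time (rolling into the previous day, 16 February 2027).
The standard-time date in Ishur Sector, February 16, 2027, lies within the daylight-saving period (13 September 2026 – 22 February 2027), so Ishur Sector is on daylight time, UTC−11:00.
05:00 UTC − 11h = 18:00 Ishur Sector (rolling into the previous day, 16 February 2027).

18:00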